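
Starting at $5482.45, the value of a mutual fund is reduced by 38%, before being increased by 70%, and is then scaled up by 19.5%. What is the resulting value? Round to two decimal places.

Each change multiplies by a factor: 0.62 × 1.7 × 1.195 = 1.25953.
$5482.45 × 1.25953 = $6905.3102485 ≈ $6905.31.

$6905.31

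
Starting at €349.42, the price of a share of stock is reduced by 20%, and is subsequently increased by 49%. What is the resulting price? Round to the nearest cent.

€416.51

Each change multiplies by a factor: 0.8 × 1.49 = 1.192.
€349.42 × 1.192 = €416.50864 ≈ €416.51.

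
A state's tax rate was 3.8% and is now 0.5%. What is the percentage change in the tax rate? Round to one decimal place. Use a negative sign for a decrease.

The change is 0.5 − 3.8 = -3.3 percentage points.
Relative to the original 3.8%, that is -3.3 ÷ 3.8 ≈ -86.8%.

-86.8%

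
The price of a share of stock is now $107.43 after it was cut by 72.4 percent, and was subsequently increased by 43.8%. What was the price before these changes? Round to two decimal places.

$270.68

The overall multiplier applied was 0.276 × 1.438 = 0.396888.
So the original price was $107.43 ÷ 0.396888 ≈ $270.68.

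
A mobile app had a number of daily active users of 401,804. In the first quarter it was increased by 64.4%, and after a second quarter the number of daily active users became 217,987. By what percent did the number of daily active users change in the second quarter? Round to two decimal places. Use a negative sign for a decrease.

After the first quarter: 401,804 × 1.644 = 660565.776.
Second-quarter multiplier: 217,987 ÷ 660565.776 ≈ 0.33.
That is a change of -67.00%.

-67.00%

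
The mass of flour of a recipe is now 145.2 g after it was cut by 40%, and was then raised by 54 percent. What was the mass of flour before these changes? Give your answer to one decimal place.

The overall multiplier applied was 0.6 × 1.54 = 0.924.
So the original mass of flour was 145.2 ÷ 0.924 ≈ 157.1 g.

157.1 g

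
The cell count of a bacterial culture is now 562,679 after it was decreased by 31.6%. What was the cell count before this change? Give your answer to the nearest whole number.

The overall multiplier applied was 0.684.
So the original cell count was 562,679 ÷ 0.684 ≈ 822,630.

822,630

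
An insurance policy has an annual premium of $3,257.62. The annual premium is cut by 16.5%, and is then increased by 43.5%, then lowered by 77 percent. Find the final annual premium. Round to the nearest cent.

Each change multiplies by a factor: 0.835 × 1.435 × 0.23 = 0.27559175.
$3,257.62 × 0.27559175 = $897.773196635 ≈ $897.77.

$897.77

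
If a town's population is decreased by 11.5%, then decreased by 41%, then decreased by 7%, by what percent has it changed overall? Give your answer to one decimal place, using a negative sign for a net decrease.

An 11.5% decrease multiplies by 0.885.
Then a 41% decrease: 0.885 × 0.59 = 0.52215.
Then a 7% decrease: 0.52215 × 0.93 = 0.4855995.
Overall factor 0.4855995, i.e. -51.4%.

-51.4%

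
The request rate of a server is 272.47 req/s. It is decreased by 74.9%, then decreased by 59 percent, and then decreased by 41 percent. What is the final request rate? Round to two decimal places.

After the 74.9% decrease: 272.47 × 0.251 = 68.38997.
59% decrease: 68.38997 × 0.41 = 28.0398877.
After the 41% decrease: 28.0398877 × 0.59 = 16.543533743 ≈ 16.54.

16.54 req/s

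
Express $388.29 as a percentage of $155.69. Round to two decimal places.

$388.29 ÷ $155.69 ≈ 249.40%.

249.40%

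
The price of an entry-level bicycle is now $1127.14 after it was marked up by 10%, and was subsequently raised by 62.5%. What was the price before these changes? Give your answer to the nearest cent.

$630.57

The overall multiplier applied was 1.1 × 1.625 = 1.7875.
So the original price was $1127.14 ÷ 1.7875 ≈ $630.57.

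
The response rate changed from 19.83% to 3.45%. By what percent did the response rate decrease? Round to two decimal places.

The change is 3.45 − 19.83 = -16.38 percentage points.
Relative to the original 19.83%, that is -16.38 ÷ 19.83 ≈ -82.60%.
So the response rate fell by 82.60%.

82.60%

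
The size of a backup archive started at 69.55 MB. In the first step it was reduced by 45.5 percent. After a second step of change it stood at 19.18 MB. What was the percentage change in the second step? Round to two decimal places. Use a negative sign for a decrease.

-49.40%

After the first step: 69.55 × 0.545 = 37.90475.
Second-step multiplier: 19.18 ÷ 37.90475 ≈ 0.506005.
That is a change of -49.40%.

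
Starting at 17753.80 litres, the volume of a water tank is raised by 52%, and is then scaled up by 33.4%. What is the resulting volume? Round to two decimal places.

35999.03 litres

Apply the 52% increase: 17753.80 × 1.52 = 26985.776.
33.4% increase: 26985.776 × 1.334 = 35999.025184 ≈ 35999.03.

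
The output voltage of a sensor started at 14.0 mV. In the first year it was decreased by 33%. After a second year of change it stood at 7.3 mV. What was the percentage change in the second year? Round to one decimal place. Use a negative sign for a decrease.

-22.2%

After the first year: 14.0 × 0.67 = 9.38.
Second-year multiplier: 7.3 ÷ 9.38 ≈ 0.77825.
That is a change of -22.2%.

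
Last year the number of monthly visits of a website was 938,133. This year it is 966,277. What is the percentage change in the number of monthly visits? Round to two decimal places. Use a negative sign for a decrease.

3.00%

Change: 966,277 − 938,133 = 28,144.
Relative to the original: 28,144 ÷ 938,133 ≈ 3.00%.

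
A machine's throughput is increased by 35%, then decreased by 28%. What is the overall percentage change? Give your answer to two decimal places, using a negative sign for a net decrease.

The combined multiplier is 1.35 × 0.72 = 0.972.
That corresponds to a decrease of 2.80%.

-2.80%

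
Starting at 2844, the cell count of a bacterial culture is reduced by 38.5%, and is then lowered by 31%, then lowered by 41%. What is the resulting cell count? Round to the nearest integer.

712

Apply the 38.5% decrease: 2844 × 0.615 = 1749.06.
Apply the 31% decrease: 1749.06 × 0.69 = 1206.8514.
After the 41% decrease: 1206.8514 × 0.59 = 712.042326 ≈ 712.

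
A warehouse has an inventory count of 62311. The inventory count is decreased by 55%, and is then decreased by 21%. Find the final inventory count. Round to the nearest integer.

After the 55% decrease: 62311 × 0.45 = 28039.95.
21% decrease: 28039.95 × 0.79 = 22151.5605 ≈ 22152.

22152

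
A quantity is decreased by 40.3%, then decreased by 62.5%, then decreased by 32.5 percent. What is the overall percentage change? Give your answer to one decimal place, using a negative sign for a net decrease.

The combined multiplier is 0.597 × 0.375 × 0.675 = 0.151115625.
That corresponds to a decrease of 84.9%.

-84.9%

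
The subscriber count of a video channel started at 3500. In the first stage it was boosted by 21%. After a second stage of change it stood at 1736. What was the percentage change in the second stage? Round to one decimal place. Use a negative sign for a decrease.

After the first stage: 3500 × 1.21 = 4235.
Second-stage multiplier: 1736 ÷ 4235 ≈ 0.40992.
That is a change of -59.0%.

-59.0%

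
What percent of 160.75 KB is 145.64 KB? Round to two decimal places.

90.60%

145.64 KB ÷ 160.75 KB ≈ 90.60%.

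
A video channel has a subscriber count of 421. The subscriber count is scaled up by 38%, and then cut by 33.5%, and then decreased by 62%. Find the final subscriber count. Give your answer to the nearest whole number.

147

38% increase: 421 × 1.38 = 580.98.
After the 33.5% decrease: 580.98 × 0.665 = 386.3517.
After the 62% decrease: 386.3517 × 0.38 = 146.813646 ≈ 147.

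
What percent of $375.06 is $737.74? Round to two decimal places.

$737.74 ÷ $375.06 ≈ 196.70%.

196.70%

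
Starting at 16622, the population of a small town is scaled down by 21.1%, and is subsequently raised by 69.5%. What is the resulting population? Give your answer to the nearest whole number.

22230

Apply the 21.1% decrease: 16622 × 0.789 = 13114.758.
Apply the 69.5% increase: 13114.758 × 1.695 = 22229.51481 ≈ 22230.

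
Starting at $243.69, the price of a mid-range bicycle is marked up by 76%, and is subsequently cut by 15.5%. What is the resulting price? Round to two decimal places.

Each change multiplies by a factor: 1.76 × 0.845 = 1.4872.
$243.69 × 1.4872 = $362.415768 ≈ $362.42.

$362.42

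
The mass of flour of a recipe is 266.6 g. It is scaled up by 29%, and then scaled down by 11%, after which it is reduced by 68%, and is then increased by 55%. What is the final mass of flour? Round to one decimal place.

29% increase: 266.6 × 1.29 = 343.914.
After the 11% decrease: 343.914 × 0.89 = 306.08346.
68% decrease: 306.08346 × 0.32 = 97.9467072.
55% increase: 97.9467072 × 1.55 = 151.81739616 ≈ 151.8.

151.8 g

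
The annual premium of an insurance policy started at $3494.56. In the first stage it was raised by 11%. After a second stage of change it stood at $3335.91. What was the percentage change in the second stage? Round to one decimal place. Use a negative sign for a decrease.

-14.0%

After the first stage: $3494.56 × 1.11 = $3878.9616.
Second-stage multiplier: $3335.91 ÷ $3878.9616 ≈ 0.86.
That is a change of -14.0%.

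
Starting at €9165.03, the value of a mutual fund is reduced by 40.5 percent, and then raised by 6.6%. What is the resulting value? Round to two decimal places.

€5813.10

Each change multiplies by a factor: 0.595 × 1.066 = 0.63427.
€9165.03 × 0.63427 = €5813.1035781 ≈ €5813.10.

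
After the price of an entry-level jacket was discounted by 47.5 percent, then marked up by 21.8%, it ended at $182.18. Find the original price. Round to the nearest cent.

The overall multiplier applied was 0.525 × 1.218 = 0.63945.
So the original price was $182.18 ÷ 0.63945 ≈ $284.90.

$284.90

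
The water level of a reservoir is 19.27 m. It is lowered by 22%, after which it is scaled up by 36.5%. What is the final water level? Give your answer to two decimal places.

20.52 m

Apply the 22% decrease: 19.27 × 0.78 = 15.0306.
Apply the 36.5% increase: 15.0306 × 1.365 = 20.516769 ≈ 20.52.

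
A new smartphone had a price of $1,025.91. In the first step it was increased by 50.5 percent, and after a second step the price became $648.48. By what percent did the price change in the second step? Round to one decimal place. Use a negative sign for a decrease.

-58.0%

After the first step: $1,025.91 × 1.505 = $1543.99455.
Second-step multiplier: $648.48 ÷ $1543.99455 ≈ 0.42.
That is a change of -58.0%.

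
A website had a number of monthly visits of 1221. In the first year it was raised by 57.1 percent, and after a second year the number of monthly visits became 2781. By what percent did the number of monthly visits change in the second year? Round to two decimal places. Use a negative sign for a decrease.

After the first year: 1221 × 1.571 = 1918.191.
Second-year multiplier: 2781 ÷ 1918.191 ≈ 1.449803.
That is a change of 44.98%.

44.98%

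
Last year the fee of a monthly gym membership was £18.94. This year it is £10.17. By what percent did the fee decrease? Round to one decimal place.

Change: £10.17 − £18.94 = -£8.77.
Relative to the original: -£8.77 ÷ £18.94 ≈ -46.3%.
So the fee decreased by 46.3%.

46.3%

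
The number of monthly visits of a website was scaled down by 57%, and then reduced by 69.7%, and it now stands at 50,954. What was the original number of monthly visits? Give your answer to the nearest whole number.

The overall multiplier applied was 0.43 × 0.303 = 0.13029.
So the original number of monthly visits was 50,954 ÷ 0.13029 ≈ 391,081.

391,081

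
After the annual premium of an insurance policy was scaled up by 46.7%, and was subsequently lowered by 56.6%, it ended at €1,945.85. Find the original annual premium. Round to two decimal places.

€3,056.25

The overall multiplier applied was 1.467 × 0.434 = 0.636678.
So the original annual premium was €1,945.85 ÷ 0.636678 ≈ €3,056.25.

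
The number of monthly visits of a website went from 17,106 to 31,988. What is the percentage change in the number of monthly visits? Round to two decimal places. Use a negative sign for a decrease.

87.00%

Change: 31,988 − 17,106 = 14,882.
Relative to the original: 14,882 ÷ 17,106 ≈ 87.00%.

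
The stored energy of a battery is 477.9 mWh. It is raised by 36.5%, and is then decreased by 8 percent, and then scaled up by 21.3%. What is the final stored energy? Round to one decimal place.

Each change multiplies by a factor: 1.365 × 0.92 × 1.213 = 1.5232854.
477.9 × 1.5232854 = 727.97809266 ≈ 728.0.

728.0 mWh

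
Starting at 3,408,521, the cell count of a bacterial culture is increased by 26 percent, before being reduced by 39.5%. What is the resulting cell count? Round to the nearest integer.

2,598,316

After the 26% increase: 3,408,521 × 1.26 = 4294736.46.
After the 39.5% decrease: 4294736.46 × 0.605 = 2598315.5583 ≈ 2,598,316.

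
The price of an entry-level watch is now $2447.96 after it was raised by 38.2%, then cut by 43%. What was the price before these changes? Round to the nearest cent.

The overall multiplier applied was 1.382 × 0.57 = 0.78774.
So the original price was $2447.96 ÷ 0.78774 ≈ $3107.57.

$3107.57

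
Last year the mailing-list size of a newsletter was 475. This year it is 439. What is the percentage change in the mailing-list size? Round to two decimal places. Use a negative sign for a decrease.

-7.58%

Change: 439 − 475 = -36.
Relative to the original: -36 ÷ 475 ≈ -7.58%.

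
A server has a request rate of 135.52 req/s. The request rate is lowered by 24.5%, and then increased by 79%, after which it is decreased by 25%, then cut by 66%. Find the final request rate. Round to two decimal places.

46.70 req/s

Apply the 24.5% decrease: 135.52 × 0.755 = 102.3176.
Apply the 79% increase: 102.3176 × 1.79 = 183.148504.
After the 25% decrease: 183.148504 × 0.75 = 137.361378.
After the 66% decrease: 137.361378 × 0.34 = 46.70286852 ≈ 46.70.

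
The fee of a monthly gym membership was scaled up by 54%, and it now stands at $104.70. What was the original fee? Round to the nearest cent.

$67.99

The overall multiplier applied was 1.54.
So the original fee was $104.70 ÷ 1.54 ≈ $67.99.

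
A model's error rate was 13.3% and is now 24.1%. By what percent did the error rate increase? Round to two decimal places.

The change is 24.1 − 13.3 = 10.8 percentage points.
Relative to the original 13.3%, that is 10.8 ÷ 13.3 ≈ 81.20%.
So the error rate rose by 81.20%.

81.20%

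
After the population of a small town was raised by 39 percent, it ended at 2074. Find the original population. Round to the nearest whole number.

1492

The overall multiplier applied was 1.39.
So the original population was 2074 ÷ 1.39 ≈ 1492.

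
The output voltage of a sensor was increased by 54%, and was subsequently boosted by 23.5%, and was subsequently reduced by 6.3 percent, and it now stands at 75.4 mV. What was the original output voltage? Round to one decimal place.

42.3 mV

The overall multiplier applied was 1.54 × 1.235 × 0.937 = 1.7820803.
So the original output voltage was 75.4 ÷ 1.7820803 ≈ 42.3 mV.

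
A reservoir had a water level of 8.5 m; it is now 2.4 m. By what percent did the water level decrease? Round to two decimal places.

Change: 2.4 − 8.5 = -6.1.
Relative to the original: -6.1 ÷ 8.5 ≈ -71.76%.
So the water level decreased by 71.76%.

71.76%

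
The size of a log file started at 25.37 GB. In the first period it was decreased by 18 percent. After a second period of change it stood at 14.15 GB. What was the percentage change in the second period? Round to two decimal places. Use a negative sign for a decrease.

After the first period: 25.37 × 0.82 = 20.8034.
Second-period multiplier: 14.15 ÷ 20.8034 ≈ 0.680177.
That is a change of -31.98%.

-31.98%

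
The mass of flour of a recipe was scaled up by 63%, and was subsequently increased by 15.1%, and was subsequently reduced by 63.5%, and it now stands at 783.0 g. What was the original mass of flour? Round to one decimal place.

1143.4 g

Undoing the 63.5% decrease: 783.0 ÷ 0.365 ≈ 2145.205479.
Undoing the 15.1% increase: 2145.205479 ÷ 1.151 ≈ 1863.775394.
Undoing the 63% increase: 1863.775394 ÷ 1.63 ≈ 1143.4 g.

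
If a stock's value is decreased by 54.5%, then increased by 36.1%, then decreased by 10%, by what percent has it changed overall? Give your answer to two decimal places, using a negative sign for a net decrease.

A 54.5% decrease multiplies by 0.455.
Then a 36.1% increase: 0.455 × 1.361 = 0.619255.
Then a 10% decrease: 0.619255 × 0.9 = 0.5573295.
Overall factor 0.5573295, i.e. -44.27%.

-44.27%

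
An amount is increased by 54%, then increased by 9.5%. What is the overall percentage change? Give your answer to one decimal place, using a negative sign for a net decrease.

The combined multiplier is 1.54 × 1.095 = 1.6863.
That corresponds to an increase of 68.6%.

68.6%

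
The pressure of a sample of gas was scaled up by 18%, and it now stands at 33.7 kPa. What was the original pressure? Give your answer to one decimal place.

28.6 kPa

The overall multiplier applied was 1.18.
So the original pressure was 33.7 ÷ 1.18 ≈ 28.6 kPa.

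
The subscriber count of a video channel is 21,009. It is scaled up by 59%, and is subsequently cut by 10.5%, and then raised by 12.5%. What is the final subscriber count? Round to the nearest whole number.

33,634

Each change multiplies by a factor: 1.59 × 0.895 × 1.125 = 1.60093125.
21,009 × 1.60093125 = 33633.96463125 ≈ 33,634.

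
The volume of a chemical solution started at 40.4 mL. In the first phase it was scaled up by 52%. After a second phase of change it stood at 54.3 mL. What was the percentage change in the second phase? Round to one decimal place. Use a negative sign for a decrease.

-11.6%

After the first phase: 40.4 × 1.52 = 61.408.
Second-phase multiplier: 54.3 ÷ 61.408 ≈ 0.88425.
That is a change of -11.6%.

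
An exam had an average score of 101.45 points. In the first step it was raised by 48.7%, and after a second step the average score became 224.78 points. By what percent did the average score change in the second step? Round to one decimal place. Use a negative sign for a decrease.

49.0%

After the first step: 101.45 × 1.487 = 150.85615.
Second-step multiplier: 224.78 ÷ 150.85615 ≈ 1.49003.
That is a change of 49.0%.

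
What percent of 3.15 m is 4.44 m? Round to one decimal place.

4.44 m ÷ 3.15 m ≈ 141.0%.

141.0%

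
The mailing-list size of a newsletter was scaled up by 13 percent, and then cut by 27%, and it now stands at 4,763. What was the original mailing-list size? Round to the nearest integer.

The overall multiplier applied was 1.13 × 0.73 = 0.8249.
So the original mailing-list size was 4,763 ÷ 0.8249 ≈ 5,774.

5,774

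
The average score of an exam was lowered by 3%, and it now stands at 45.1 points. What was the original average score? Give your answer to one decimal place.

The overall multiplier applied was 0.97.
So the original average score was 45.1 ÷ 0.97 ≈ 46.5 points.

46.5 points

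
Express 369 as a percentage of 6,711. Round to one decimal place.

369 ÷ 6,711 ≈ 5.5%.

5.5%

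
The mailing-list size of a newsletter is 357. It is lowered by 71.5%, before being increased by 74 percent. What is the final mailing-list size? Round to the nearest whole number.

177

Each change multiplies by a factor: 0.285 × 1.74 = 0.4959.
357 × 0.4959 = 177.0363 ≈ 177.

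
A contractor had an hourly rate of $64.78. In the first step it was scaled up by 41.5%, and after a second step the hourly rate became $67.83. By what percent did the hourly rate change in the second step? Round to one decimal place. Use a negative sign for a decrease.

-26.0%

After the first step: $64.78 × 1.415 = $91.6637.
Second-step multiplier: $67.83 ÷ $91.6637 ≈ 0.73999.
That is a change of -26.0%.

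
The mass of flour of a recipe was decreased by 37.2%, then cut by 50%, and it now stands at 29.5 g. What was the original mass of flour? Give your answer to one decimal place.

Undoing the 50% decrease: 29.5 ÷ 0.5 = 59.
Undoing the 37.2% decrease: 59 ÷ 0.628 ≈ 93.9 g.

93.9 g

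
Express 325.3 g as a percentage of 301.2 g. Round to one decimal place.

325.3 g ÷ 301.2 g ≈ 108.0%.

108.0%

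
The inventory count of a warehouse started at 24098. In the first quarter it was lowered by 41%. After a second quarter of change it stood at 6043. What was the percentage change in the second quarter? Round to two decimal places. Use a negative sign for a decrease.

After the first quarter: 24098 × 0.59 = 14217.82.
Second-quarter multiplier: 6043 ÷ 14217.82 ≈ 0.42503.
That is a change of -57.50%.

-57.50%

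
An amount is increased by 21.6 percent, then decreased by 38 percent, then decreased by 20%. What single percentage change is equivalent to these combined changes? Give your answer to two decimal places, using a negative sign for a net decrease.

The combined multiplier is 1.216 × 0.62 × 0.8 = 0.603136.
That corresponds to a decrease of 39.69%.

-39.69%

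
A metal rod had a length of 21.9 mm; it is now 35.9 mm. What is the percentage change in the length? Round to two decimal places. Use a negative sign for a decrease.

63.93%

Change: 35.9 − 21.9 = 14.0.
Relative to the original: 14.0 ÷ 21.9 ≈ 63.93%.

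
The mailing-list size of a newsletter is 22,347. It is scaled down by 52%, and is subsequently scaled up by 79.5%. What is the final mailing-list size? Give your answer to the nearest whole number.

Each change multiplies by a factor: 0.48 × 1.795 = 0.8616.
22,347 × 0.8616 = 19254.1752 ≈ 19,254.

19,254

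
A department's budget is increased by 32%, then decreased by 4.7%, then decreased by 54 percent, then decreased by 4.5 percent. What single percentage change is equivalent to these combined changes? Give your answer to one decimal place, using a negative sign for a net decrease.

A 32% increase multiplies by 1.32.
Then a 4.7% decrease: 1.32 × 0.953 = 1.25796.
Then a 54% decrease: 1.25796 × 0.46 = 0.5786616.
Then a 4.5% decrease: 0.5786616 × 0.955 = 0.552621828.
Overall factor 0.552621828, i.e. -44.7%.

-44.7%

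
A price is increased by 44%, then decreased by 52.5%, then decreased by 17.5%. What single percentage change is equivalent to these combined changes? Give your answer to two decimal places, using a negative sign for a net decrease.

-43.57%

A 44% increase multiplies by 1.44.
Then a 52.5% decrease: 1.44 × 0.475 = 0.684.
Then a 17.5% decrease: 0.684 × 0.825 = 0.5643.
Overall factor 0.5643, i.e. -43.57%.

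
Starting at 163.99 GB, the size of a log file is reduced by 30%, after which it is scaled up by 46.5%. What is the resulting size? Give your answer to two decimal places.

Each change multiplies by a factor: 0.7 × 1.465 = 1.0255.
163.99 × 1.0255 = 168.171745 ≈ 168.17.

168.17 GB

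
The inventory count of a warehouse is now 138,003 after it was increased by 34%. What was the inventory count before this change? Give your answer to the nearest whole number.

The overall multiplier applied was 1.34.
So the original inventory count was 138,003 ÷ 1.34 ≈ 102,987.

102,987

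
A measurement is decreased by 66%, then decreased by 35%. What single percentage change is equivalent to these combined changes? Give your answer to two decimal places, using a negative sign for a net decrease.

-77.90%

A 66% decrease multiplies by 0.34.
Then a 35% decrease: 0.34 × 0.65 = 0.221.
Overall factor 0.221, i.e. -77.90%.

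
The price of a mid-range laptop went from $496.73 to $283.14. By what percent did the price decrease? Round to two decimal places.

Change: $283.14 − $496.73 = -$213.59.
Relative to the original: -$213.59 ÷ $496.73 ≈ -43.00%.
So the price decreased by 43.00%.

43.00%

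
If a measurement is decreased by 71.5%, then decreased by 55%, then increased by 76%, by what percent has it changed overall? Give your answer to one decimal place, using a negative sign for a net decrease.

The combined multiplier is 0.285 × 0.45 × 1.76 = 0.22572.
That corresponds to a decrease of 77.4%.

-77.4%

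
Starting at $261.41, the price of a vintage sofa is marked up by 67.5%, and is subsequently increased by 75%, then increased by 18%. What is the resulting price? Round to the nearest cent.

Each change multiplies by a factor: 1.675 × 1.75 × 1.18 = 3.458875.
$261.41 × 3.458875 = $904.18451375 ≈ $904.18.

$904.18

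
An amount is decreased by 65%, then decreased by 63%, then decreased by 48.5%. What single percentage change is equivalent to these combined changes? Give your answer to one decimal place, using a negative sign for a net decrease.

-93.3%

A 65% decrease multiplies by 0.35.
Then a 63% decrease: 0.35 × 0.37 = 0.1295.
Then a 48.5% decrease: 0.1295 × 0.515 = 0.0666925.
Overall factor 0.0666925, i.e. -93.3%.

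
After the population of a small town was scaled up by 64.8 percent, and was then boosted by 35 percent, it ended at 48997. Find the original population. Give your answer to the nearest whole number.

The overall multiplier applied was 1.648 × 1.35 = 2.2248.
So the original population was 48997 ÷ 2.2248 ≈ 22023.

22023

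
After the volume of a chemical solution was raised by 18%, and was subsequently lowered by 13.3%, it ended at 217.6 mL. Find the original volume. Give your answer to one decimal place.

The overall multiplier applied was 1.18 × 0.867 = 1.02306.
So the original volume was 217.6 ÷ 1.02306 ≈ 212.7 mL.

212.7 mL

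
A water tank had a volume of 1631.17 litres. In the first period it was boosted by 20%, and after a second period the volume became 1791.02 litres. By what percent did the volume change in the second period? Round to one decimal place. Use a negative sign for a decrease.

-8.5%

After the first period: 1631.17 × 1.2 = 1957.404.
Second-period multiplier: 1791.02 ÷ 1957.404 ≈ 0.915.
That is a change of -8.5%.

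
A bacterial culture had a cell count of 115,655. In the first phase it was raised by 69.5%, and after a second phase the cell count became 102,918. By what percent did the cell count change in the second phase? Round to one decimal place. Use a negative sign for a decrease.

After the first phase: 115,655 × 1.695 = 196035.225.
Second-phase multiplier: 102,918 ÷ 196035.225 ≈ 0.525.
That is a change of -47.5%.

-47.5%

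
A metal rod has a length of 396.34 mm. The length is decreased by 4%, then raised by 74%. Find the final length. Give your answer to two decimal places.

Each change multiplies by a factor: 0.96 × 1.74 = 1.6704.
396.34 × 1.6704 = 662.046336 ≈ 662.05.

662.05 mm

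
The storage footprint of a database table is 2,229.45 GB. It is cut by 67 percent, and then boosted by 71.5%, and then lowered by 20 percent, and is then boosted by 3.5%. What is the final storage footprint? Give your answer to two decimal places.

1,044.73 GB

Apply the 67% decrease: 2,229.45 × 0.33 = 735.7185.
After the 71.5% increase: 735.7185 × 1.715 = 1261.7572275.
After the 20% decrease: 1261.7572275 × 0.8 = 1009.405782.
Apply the 3.5% increase: 1009.405782 × 1.035 = 1044.73498437 ≈ 1,044.73.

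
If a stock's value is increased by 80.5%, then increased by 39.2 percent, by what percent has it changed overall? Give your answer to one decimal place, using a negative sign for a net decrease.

151.3%

The combined multiplier is 1.805 × 1.392 = 2.51256.
That corresponds to an increase of 151.3%.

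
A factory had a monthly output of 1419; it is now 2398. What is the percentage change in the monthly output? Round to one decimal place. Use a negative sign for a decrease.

69.0%

Change: 2398 − 1419 = 979.
Relative to the original: 979 ÷ 1419 ≈ 69.0%.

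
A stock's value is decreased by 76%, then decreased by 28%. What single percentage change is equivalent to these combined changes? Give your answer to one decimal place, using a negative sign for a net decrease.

-82.7%

The combined multiplier is 0.24 × 0.72 = 0.1728.
That corresponds to a decrease of 82.7%.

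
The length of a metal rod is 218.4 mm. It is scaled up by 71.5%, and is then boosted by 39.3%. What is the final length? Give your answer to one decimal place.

Each change multiplies by a factor: 1.715 × 1.393 = 2.388995.
218.4 × 2.388995 = 521.756508 ≈ 521.8.

521.8 mm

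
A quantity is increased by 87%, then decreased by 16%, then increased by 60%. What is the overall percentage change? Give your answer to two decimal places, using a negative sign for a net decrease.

The combined multiplier is 1.87 × 0.84 × 1.6 = 2.51328.
That corresponds to an increase of 151.33%.

151.33%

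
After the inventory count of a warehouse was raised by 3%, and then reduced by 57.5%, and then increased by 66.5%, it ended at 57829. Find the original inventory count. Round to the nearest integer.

79342

The overall multiplier applied was 1.03 × 0.425 × 1.665 = 0.72885375.
So the original inventory count was 57829 ÷ 0.72885375 ≈ 79342.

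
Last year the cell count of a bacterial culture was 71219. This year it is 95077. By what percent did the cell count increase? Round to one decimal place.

33.5%

Change: 95077 − 71219 = 23858.
Relative to the original: 23858 ÷ 71219 ≈ 33.5%.
So the cell count increased by 33.5%.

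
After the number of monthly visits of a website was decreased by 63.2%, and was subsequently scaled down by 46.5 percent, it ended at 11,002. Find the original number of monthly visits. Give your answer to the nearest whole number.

Undoing the 46.5% decrease: 11,002 ÷ 0.535 ≈ 20564.485981.
Undoing the 63.2% decrease: 20564.485981 ÷ 0.368 ≈ 55,882.

55,882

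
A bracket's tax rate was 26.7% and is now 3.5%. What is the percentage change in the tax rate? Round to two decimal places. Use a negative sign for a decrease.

-86.89%

The change is 3.5 − 26.7 = -23.2 percentage points.
Relative to the original 26.7%, that is -23.2 ÷ 26.7 ≈ -86.89%.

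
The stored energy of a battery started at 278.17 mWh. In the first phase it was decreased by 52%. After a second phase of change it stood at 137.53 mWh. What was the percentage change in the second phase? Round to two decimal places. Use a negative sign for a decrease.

3.00%

After the first phase: 278.17 × 0.48 = 133.5216.
Second-phase multiplier: 137.53 ÷ 133.5216 ≈ 1.030021.
That is a change of 3.00%.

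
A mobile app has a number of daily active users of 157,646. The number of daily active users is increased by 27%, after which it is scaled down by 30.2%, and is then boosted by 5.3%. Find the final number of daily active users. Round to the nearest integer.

After the 27% increase: 157,646 × 1.27 = 200210.42.
After the 30.2% decrease: 200210.42 × 0.698 = 139746.87316.
Apply the 5.3% increase: 139746.87316 × 1.053 = 147153.45743748 ≈ 147,153.

147,153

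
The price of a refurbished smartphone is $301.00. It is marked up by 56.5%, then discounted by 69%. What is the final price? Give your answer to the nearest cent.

After the 56.5% increase: $301.00 × 1.565 = $471.065.
Apply the 69% decrease: $471.065 × 0.31 = $146.03015 ≈ $146.03.

$146.03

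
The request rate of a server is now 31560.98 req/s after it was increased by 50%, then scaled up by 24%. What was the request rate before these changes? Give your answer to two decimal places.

The overall multiplier applied was 1.5 × 1.24 = 1.86.
So the original request rate was 31560.98 ÷ 1.86 ≈ 16968.27 req/s.

16968.27 req/s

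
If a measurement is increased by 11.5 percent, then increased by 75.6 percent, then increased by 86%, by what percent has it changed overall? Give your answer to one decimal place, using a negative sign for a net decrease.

264.2%

The combined multiplier is 1.115 × 1.756 × 1.86 = 3.6417684.
That corresponds to an increase of 264.2%.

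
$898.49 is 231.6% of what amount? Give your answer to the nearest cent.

$898.49 ÷ 2.316 ≈ $387.95.

$387.95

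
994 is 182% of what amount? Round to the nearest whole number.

546

994 ÷ 1.82 ≈ 546.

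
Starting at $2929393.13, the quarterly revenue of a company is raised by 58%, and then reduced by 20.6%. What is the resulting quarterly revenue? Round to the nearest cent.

$3674982.27

Each change multiplies by a factor: 1.58 × 0.794 = 1.25452.
$2929393.13 × 1.25452 = $3674982.2694476 ≈ $3674982.27.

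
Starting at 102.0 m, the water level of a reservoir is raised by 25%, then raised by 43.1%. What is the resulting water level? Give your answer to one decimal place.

Apply the 25% increase: 102.0 × 1.25 = 127.5.
Apply the 43.1% increase: 127.5 × 1.431 = 182.4525 ≈ 182.5.

182.5 m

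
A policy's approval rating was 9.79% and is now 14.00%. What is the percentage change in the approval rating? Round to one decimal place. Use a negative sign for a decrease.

The change is 14.00 − 9.79 = 4.21 percentage points.
Relative to the original 9.79%, that is 4.21 ÷ 9.79 ≈ 43.0%.

43.0%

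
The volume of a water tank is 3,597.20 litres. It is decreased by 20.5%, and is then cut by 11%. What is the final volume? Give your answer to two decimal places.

2,545.20 litres

Each change multiplies by a factor: 0.795 × 0.89 = 0.70755.
3,597.20 × 0.70755 = 2545.19886 ≈ 2,545.20.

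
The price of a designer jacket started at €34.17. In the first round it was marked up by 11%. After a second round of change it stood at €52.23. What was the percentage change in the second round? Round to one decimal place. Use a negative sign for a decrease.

After the first round: €34.17 × 1.11 = €37.9287.
Second-round multiplier: €52.23 ÷ €37.9287 ≈ 1.37706.
That is a change of 37.7%.

37.7%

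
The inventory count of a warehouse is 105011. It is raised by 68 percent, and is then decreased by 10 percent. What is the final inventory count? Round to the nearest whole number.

Each change multiplies by a factor: 1.68 × 0.9 = 1.512.
105011 × 1.512 = 158776.632 ≈ 158777.

158777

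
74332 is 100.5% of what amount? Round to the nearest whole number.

74332 ÷ 1.005 ≈ 73962.

73962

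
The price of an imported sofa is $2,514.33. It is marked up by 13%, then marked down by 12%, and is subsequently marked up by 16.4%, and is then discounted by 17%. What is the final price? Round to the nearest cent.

$2,415.54

Each change multiplies by a factor: 1.13 × 0.88 × 1.164 × 0.83 = 0.960709728.
$2,514.33 × 0.960709728 = $2415.54129040224 ≈ $2,415.54.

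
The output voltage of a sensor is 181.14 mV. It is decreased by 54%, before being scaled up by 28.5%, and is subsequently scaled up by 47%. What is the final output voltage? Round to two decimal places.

157.40 mV

Apply the 54% decrease: 181.14 × 0.46 = 83.3244.
28.5% increase: 83.3244 × 1.285 = 107.071854.
After the 47% increase: 107.071854 × 1.47 = 157.39562538 ≈ 157.40.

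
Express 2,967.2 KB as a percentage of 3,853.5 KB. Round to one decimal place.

77.0%

2,967.2 KB ÷ 3,853.5 KB ≈ 77.0%.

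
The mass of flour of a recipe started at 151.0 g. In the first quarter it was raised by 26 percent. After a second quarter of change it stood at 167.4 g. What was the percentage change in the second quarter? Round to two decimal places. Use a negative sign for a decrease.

After the first quarter: 151.0 × 1.26 = 190.26.
Second-quarter multiplier: 167.4 ÷ 190.26 ≈ 0.879849.
That is a change of -12.02%.

-12.02%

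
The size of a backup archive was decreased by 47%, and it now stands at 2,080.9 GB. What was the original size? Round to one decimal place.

3,926.2 GB

The overall multiplier applied was 0.53.
So the original size was 2,080.9 ÷ 0.53 ≈ 3,926.2 GB.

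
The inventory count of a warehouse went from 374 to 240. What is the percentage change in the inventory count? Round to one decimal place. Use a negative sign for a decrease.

Change: 240 − 374 = -134.
Relative to the original: -134 ÷ 374 ≈ -35.8%.

-35.8%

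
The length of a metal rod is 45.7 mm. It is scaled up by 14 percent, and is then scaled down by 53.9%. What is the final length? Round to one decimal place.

24.0 mm

Each change multiplies by a factor: 1.14 × 0.461 = 0.52554.
45.7 × 0.52554 = 24.017178 ≈ 24.0.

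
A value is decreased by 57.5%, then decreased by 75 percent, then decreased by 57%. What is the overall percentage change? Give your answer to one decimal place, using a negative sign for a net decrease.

The combined multiplier is 0.425 × 0.25 × 0.43 = 0.0456875.
That corresponds to a decrease of 95.4%.

-95.4%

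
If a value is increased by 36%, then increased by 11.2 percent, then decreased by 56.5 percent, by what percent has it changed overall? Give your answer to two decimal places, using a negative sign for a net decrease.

-34.21%

The combined multiplier is 1.36 × 1.112 × 0.435 = 0.6578592.
That corresponds to a decrease of 34.21%.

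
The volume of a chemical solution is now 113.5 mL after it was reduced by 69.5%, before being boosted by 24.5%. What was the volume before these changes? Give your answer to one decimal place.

298.9 mL

The overall multiplier applied was 0.305 × 1.245 = 0.379725.
So the original volume was 113.5 ÷ 0.379725 ≈ 298.9 mL.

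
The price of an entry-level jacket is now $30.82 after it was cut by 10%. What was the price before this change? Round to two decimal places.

The overall multiplier applied was 0.9.
So the original price was $30.82 ÷ 0.9 ≈ $34.24.

$34.24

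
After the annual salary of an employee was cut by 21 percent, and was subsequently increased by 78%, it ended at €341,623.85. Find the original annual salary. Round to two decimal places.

Undoing the 78% increase: €341,623.85 ÷ 1.78 ≈ €191923.511236.
Undoing the 21% decrease: €191923.511236 ÷ 0.79 ≈ €242,941.15.

€242,941.15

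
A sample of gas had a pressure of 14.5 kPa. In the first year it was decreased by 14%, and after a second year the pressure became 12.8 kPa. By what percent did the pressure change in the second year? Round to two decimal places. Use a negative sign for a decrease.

2.65%

After the first year: 14.5 × 0.86 = 12.47.
Second-year multiplier: 12.8 ÷ 12.47 ≈ 1.026464.
That is a change of 2.65%.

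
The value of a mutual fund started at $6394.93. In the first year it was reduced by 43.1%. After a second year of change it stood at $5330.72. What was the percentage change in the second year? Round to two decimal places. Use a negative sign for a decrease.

46.50%

After the first year: $6394.93 × 0.569 = $3638.71517.
Second-year multiplier: $5330.72 ÷ $3638.71517 ≈ 1.465001.
That is a change of 46.50%.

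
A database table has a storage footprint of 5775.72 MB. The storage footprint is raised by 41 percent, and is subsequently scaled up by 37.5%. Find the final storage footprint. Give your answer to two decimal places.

11197.68 MB

Each change multiplies by a factor: 1.41 × 1.375 = 1.93875.
5775.72 × 1.93875 = 11197.67715 ≈ 11197.68.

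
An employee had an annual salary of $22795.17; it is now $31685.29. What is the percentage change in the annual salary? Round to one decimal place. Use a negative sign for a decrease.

Change: $31685.29 − $22795.17 = $8890.12.
Relative to the original: $8890.12 ÷ $22795.17 ≈ 39.0%.

39.0%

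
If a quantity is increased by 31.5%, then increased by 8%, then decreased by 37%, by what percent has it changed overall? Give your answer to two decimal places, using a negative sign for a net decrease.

-10.53%

The combined multiplier is 1.315 × 1.08 × 0.63 = 0.894726.
That corresponds to a decrease of 10.53%.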